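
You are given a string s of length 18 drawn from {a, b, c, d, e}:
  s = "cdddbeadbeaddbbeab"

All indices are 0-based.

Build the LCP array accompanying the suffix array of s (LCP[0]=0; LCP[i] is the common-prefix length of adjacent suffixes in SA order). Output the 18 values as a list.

sorted suffixes:
  #0 SA[0]=16  'ab'
  #1 SA[1]=6  'adbeaddbbeab'
  #2 SA[2]=10  'addbbeab'
  #3 SA[3]=17  'b'
  #4 SA[4]=13  'bbeab'
  #5 SA[5]=14  'beab'
  #6 SA[6]=4  'beadbeaddbbeab'
  #7 SA[7]=8  'beaddbbeab'
  #8 SA[8]=0  'cdddbeadbeaddbbeab'
  #9 SA[9]=12  'dbbeab'
  #10 SA[10]=3  'dbeadbeaddbbeab'
  #11 SA[11]=7  'dbeaddbbeab'
  #12 SA[12]=11  'ddbbeab'
  #13 SA[13]=2  'ddbeadbeaddbbeab'
  #14 SA[14]=1  'dddbeadbeaddbbeab'
  #15 SA[15]=15  'eab'
  #16 SA[16]=5  'eadbeaddbbeab'
  #17 SA[17]=9  'eaddbbeab'

SA = [16, 6, 10, 17, 13, 14, 4, 8, 0, 12, 3, 7, 11, 2, 1, 15, 5, 9]
rank  pair      lcp
   1  s[16:],s[6:]  1  'a'
   2  s[6:],s[10:]  2  'ad'
   3  s[10:],s[17:]  0  ''
   4  s[17:],s[13:]  1  'b'
   5  s[13:],s[14:]  1  'b'
   6  s[14:],s[4:]  3  'bea'
   7  s[4:],s[8:]  4  'bead'
   8  s[8:],s[0:]  0  ''
   9  s[0:],s[12:]  0  ''
  10  s[12:],s[3:]  2  'db'
  11  s[3:],s[7:]  5  'dbead'
  12  s[7:],s[11:]  1  'd'
  13  s[11:],s[2:]  3  'ddb'
  14  s[2:],s[1:]  2  'dd'
  15  s[1:],s[15:]  0  ''
  16  s[15:],s[5:]  2  'ea'
  17  s[5:],s[9:]  3  'ead'

[0, 1, 2, 0, 1, 1, 3, 4, 0, 0, 2, 5, 1, 3, 2, 0, 2, 3]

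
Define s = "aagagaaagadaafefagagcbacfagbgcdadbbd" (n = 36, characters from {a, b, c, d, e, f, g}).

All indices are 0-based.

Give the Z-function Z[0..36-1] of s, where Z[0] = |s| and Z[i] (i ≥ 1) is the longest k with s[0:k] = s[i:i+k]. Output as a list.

Z[0]=36
i=1: i≥r, start 0; Z[1]=1 grow→box=[1,2)
i=2: i≥r, start 0; Z[2]=0
i=3: i≥r, start 0; Z[3]=1 grow→box=[3,4)
i=4: i≥r, start 0; Z[4]=0
i=5: i≥r, start 0; Z[5]=2 grow→box=[5,7)
i=6: min(r-i=1, Z[1]=1)=1; Z[6]=4 grow→box=[6,10)
i=7: min(r-i=3, Z[1]=1)=1; Z[7]=1
i=8: min(r-i=2, Z[2]=0)=0; Z[8]=0
i=9: min(r-i=1, Z[3]=1)=1; Z[9]=1
i=10: i≥r, start 0; Z[10]=0
i=11: i≥r, start 0; Z[11]=2 grow→box=[11,13)
i=12: min(r-i=1, Z[1]=1)=1; Z[12]=1
i=13: i≥r, start 0; Z[13]=0
i=14: i≥r, start 0; Z[14]=0
i=15: i≥r, start 0; Z[15]=0
i=16: i≥r, start 0; Z[16]=1 grow→box=[16,17)
i=17: i≥r, start 0; Z[17]=0
i=18: i≥r, start 0; Z[18]=1 grow→box=[18,19)
i=19: i≥r, start 0; Z[19]=0
i=20: i≥r, start 0; Z[20]=0
i=21: i≥r, start 0; Z[21]=0
i=22: i≥r, start 0; Z[22]=1 grow→box=[22,23)
i=23: i≥r, start 0; Z[23]=0
i=24: i≥r, start 0; Z[24]=0
i=25: i≥r, start 0; Z[25]=1 grow→box=[25,26)
i=26: i≥r, start 0; Z[26]=0
i=27: i≥r, start 0; Z[27]=0
i=28: i≥r, start 0; Z[28]=0
i=29: i≥r, start 0; Z[29]=0
i=30: i≥r, start 0; Z[30]=0
i=31: i≥r, start 0; Z[31]=1 grow→box=[31,32)
i=32: i≥r, start 0; Z[32]=0
i=33: i≥r, start 0; Z[33]=0
i=34: i≥r, start 0; Z[34]=0
i=35: i≥r, start 0; Z[35]=0

[36, 1, 0, 1, 0, 2, 4, 1, 0, 1, 0, 2, 1, 0, 0, 0, 1, 0, 1, 0, 0, 0, 1, 0, 0, 1, 0, 0, 0, 0, 0, 1, 0, 0, 0, 0]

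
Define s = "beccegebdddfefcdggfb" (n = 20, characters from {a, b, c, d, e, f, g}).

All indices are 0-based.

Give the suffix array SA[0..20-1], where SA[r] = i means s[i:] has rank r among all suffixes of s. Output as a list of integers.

sorted suffixes:
  #0 SA[0]=19  'b'
  #1 SA[1]=7  'bdddfefcdggfb'
  #2 SA[2]=0  'beccegebdddfefcdggfb'
  #3 SA[3]=2  'ccegebdddfefcdggfb'
  #4 SA[4]=14  'cdggfb'
  #5 SA[5]=3  'cegebdddfefcdggfb'
  #6 SA[6]=8  'dddfefcdggfb'
  #7 SA[7]=9  'ddfefcdggfb'
  #8 SA[8]=10  'dfefcdggfb'
  #9 SA[9]=15  'dggfb'
  #10 SA[10]=6  'ebdddfefcdggfb'
  #11 SA[11]=1  'eccegebdddfefcdggfb'
  #12 SA[12]=12  'efcdggfb'
  #13 SA[13]=4  'egebdddfefcdggfb'
  #14 SA[14]=18  'fb'
  #15 SA[15]=13  'fcdggfb'
  #16 SA[16]=11  'fefcdggfb'
  #17 SA[17]=5  'gebdddfefcdggfb'
  #18 SA[18]=17  'gfb'
  #19 SA[19]=16  'ggfb'

[19, 7, 0, 2, 14, 3, 8, 9, 10, 15, 6, 1, 12, 4, 18, 13, 11, 5, 17, 16]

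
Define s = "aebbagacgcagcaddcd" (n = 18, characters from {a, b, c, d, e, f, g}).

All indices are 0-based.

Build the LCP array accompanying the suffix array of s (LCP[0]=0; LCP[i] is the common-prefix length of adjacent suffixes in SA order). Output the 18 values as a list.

sorted suffixes:
  #0 SA[0]=6  'acgcagcaddcd'
  #1 SA[1]=13  'addcd'
  #2 SA[2]=0  'aebbagacgcagcaddcd'
  #3 SA[3]=4  'agacgcagcaddcd'
  #4 SA[4]=10  'agcaddcd'
  #5 SA[5]=3  'bagacgcagcaddcd'
  #6 SA[6]=2  'bbagacgcagcaddcd'
  #7 SA[7]=12  'caddcd'
  #8 SA[8]=9  'cagcaddcd'
  #9 SA[9]=16  'cd'
  #10 SA[10]=7  'cgcagcaddcd'
  #11 SA[11]=17  'd'
  #12 SA[12]=15  'dcd'
  #13 SA[13]=14  'ddcd'
  #14 SA[14]=1  'ebbagacgcagcaddcd'
  #15 SA[15]=5  'gacgcagcaddcd'
  #16 SA[16]=11  'gcaddcd'
  #17 SA[17]=8  'gcagcaddcd'

SA = [6, 13, 0, 4, 10, 3, 2, 12, 9, 16, 7, 17, 15, 14, 1, 5, 11, 8]
i: (SA[i-1],SA[i]) lcp shared
  1: (6,13) 1 'a'
  2: (13,0) 1 'a'
  3: (0,4) 1 'a'
  4: (4,10) 2 'ag'
  5: (10,3) 0 ''
  6: (3,2) 1 'b'
  7: (2,12) 0 ''
  8: (12,9) 2 'ca'
  9: (9,16) 1 'c'
  10: (16,7) 1 'c'
  11: (7,17) 0 ''
  12: (17,15) 1 'd'
  13: (15,14) 1 'd'
  14: (14,1) 0 ''
  15: (1,5) 0 ''
  16: (5,11) 1 'g'
  17: (11,8) 3 'gca'

[0, 1, 1, 1, 2, 0, 1, 0, 2, 1, 1, 0, 1, 1, 0, 0, 1, 3]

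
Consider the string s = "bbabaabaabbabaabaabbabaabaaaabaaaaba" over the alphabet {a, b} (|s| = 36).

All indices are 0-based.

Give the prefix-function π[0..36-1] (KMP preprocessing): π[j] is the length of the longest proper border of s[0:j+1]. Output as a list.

π[0] = 0
j=1 s[j]='b': π[1]=1 (border 'b')
j=2 s[j]='a': k: 1→0; π[2]=0 (border '')
j=3 s[j]='b': π[3]=1 (border 'b')
j=4 s[j]='a': k: 1→0; π[4]=0 (border '')
j=5 s[j]='a': π[5]=0 (border '')
j=6 s[j]='b': π[6]=1 (border 'b')
j=7 s[j]='a': k: 1→0; π[7]=0 (border '')
j=8 s[j]='a': π[8]=0 (border '')
j=9 s[j]='b': π[9]=1 (border 'b')
j=10 s[j]='b': π[10]=2 (border 'bb')
j=11 s[j]='a': π[11]=3 (border 'bba')
j=12 s[j]='b': π[12]=4 (border 'bbab')
j=13 s[j]='a': π[13]=5 (border 'bbaba')
j=14 s[j]='a': π[14]=6 (border 'bbabaa')
j=15 s[j]='b': π[15]=7 (border 'bbabaab')
j=16 s[j]='a': π[16]=8 (border 'bbabaaba')
j=17 s[j]='a': π[17]=9 (border 'bbabaabaa')
j=18 s[j]='b': π[18]=10 (border 'bbabaabaab')
j=19 s[j]='b': π[19]=11 (border 'bbabaabaabb')
j=20 s[j]='a': π[20]=12 (border 'bbabaabaabba')
j=21 s[j]='b': π[21]=13 (border 'bbabaabaabbab')
j=22 s[j]='a': π[22]=14 (border 'bbabaabaabbaba')
j=23 s[j]='a': π[23]=15 (border 'bbabaabaabbabaa')
j=24 s[j]='b': π[24]=16 (border 'bbabaabaabbabaab')
j=25 s[j]='a': π[25]=17 (border 'bbabaabaabbabaaba')
j=26 s[j]='a': π[26]=18 (border 'bbabaabaabbabaabaa')
j=27 s[j]='a': k: 18→9→0; π[27]=0 (border '')
j=28 s[j]='a': π[28]=0 (border '')
j=29 s[j]='b': π[29]=1 (border 'b')
j=30 s[j]='a': k: 1→0; π[30]=0 (border '')
j=31 s[j]='a': π[31]=0 (border '')
j=32 s[j]='a': π[32]=0 (border '')
j=33 s[j]='a': π[33]=0 (border '')
j=34 s[j]='b': π[34]=1 (border 'b')
j=35 s[j]='a': k: 1→0; π[35]=0 (border '')

[0, 1, 0, 1, 0, 0, 1, 0, 0, 1, 2, 3, 4, 5, 6, 7, 8, 9, 10, 11, 12, 13, 14, 15, 16, 17, 18, 0, 0, 1, 0, 0, 0, 0, 1, 0]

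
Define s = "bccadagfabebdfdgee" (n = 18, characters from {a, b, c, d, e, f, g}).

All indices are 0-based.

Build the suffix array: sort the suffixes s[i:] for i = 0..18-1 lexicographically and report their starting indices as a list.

[8, 3, 5, 0, 11, 9, 2, 1, 4, 12, 14, 17, 10, 16, 7, 13, 15, 6]

rank→(start, suffix):
  0 → (8, 'abebdfdgee')
  1 → (3, 'adagfabebdfdgee')
  2 → (5, 'agfabebdfdgee')
  3 → (0, 'bccadagfabebdfdgee')
  4 → (11, 'bdfdgee')
  5 → (9, 'bebdfdgee')
  6 → (2, 'cadagfabebdfdgee')
  7 → (1, 'ccadagfabebdfdgee')
  8 → (4, 'dagfabebdfdgee')
  9 → (12, 'dfdgee')
  10 → (14, 'dgee')
  11 → (17, 'e')
  12 → (10, 'ebdfdgee')
  13 → (16, 'ee')
  14 → (7, 'fabebdfdgee')
  15 → (13, 'fdgee')
  16 → (15, 'gee')
  17 → (6, 'gfabebdfdgee')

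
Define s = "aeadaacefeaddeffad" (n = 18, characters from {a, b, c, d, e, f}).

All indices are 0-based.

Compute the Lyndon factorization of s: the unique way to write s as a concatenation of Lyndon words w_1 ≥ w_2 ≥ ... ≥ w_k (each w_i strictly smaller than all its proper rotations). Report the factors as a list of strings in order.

emit factor 1: 'ae' (i=0, period=2)
emit factor 2: 'ad' (i=2, period=2)
emit factor 3: 'aacefeaddeffad' (i=4, period=14)

["ae", "ad", "aacefeaddeffad"]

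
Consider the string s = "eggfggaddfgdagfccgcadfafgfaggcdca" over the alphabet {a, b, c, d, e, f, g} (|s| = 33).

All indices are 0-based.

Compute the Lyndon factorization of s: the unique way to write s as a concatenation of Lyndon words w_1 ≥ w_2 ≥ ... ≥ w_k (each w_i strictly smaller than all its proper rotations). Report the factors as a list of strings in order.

["eggfgg", "addfgdagfccgcadfafgfaggcdc", "a"]

emit factor 1: 'eggfgg' (i=0, period=6)
emit factor 2: 'addfgdagfccgcadfafgfaggcdc' (i=6, period=26)
emit factor 3: 'a' (i=32, period=1)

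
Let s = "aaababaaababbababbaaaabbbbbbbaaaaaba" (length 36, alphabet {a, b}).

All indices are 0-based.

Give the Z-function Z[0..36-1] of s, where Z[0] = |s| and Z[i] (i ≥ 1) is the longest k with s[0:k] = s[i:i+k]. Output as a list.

Z[0]=36
i=1: i≥r, start 0; Z[1]=2 grow→box=[1,3)
i=2: min(r-i=1, Z[1]=2)=1; Z[2]=1
i=3: i≥r, start 0; Z[3]=0
i=4: i≥r, start 0; Z[4]=1 grow→box=[4,5)
i=5: i≥r, start 0; Z[5]=0
i=6: i≥r, start 0; Z[6]=6 grow→box=[6,12)
i=7: min(r-i=5, Z[1]=2)=2; Z[7]=2
i=8: min(r-i=4, Z[2]=1)=1; Z[8]=1
i=9: min(r-i=3, Z[3]=0)=0; Z[9]=0
i=10: min(r-i=2, Z[4]=1)=1; Z[10]=1
i=11: min(r-i=1, Z[5]=0)=0; Z[11]=0
i=12: i≥r, start 0; Z[12]=0
i=13: i≥r, start 0; Z[13]=1 grow→box=[13,14)
i=14: i≥r, start 0; Z[14]=0
i=15: i≥r, start 0; Z[15]=1 grow→box=[15,16)
i=16: i≥r, start 0; Z[16]=0
i=17: i≥r, start 0; Z[17]=0
i=18: i≥r, start 0; Z[18]=3 grow→box=[18,21)
i=19: min(r-i=2, Z[1]=2)=2; Z[19]=4 grow→box=[19,23)
i=20: min(r-i=3, Z[1]=2)=2; Z[20]=2
i=21: min(r-i=2, Z[2]=1)=1; Z[21]=1
i=22: min(r-i=1, Z[3]=0)=0; Z[22]=0
i=23: i≥r, start 0; Z[23]=0
i=24: i≥r, start 0; Z[24]=0
i=25: i≥r, start 0; Z[25]=0
i=26: i≥r, start 0; Z[26]=0
i=27: i≥r, start 0; Z[27]=0
i=28: i≥r, start 0; Z[28]=0
i=29: i≥r, start 0; Z[29]=3 grow→box=[29,32)
i=30: min(r-i=2, Z[1]=2)=2; Z[30]=3 grow→box=[30,33)
i=31: min(r-i=2, Z[1]=2)=2; Z[31]=5 grow→box=[31,36)
i=32: min(r-i=4, Z[1]=2)=2; Z[32]=2
i=33: min(r-i=3, Z[2]=1)=1; Z[33]=1
i=34: min(r-i=2, Z[3]=0)=0; Z[34]=0
i=35: min(r-i=1, Z[4]=1)=1; Z[35]=1

[36, 2, 1, 0, 1, 0, 6, 2, 1, 0, 1, 0, 0, 1, 0, 1, 0, 0, 3, 4, 2, 1, 0, 0, 0, 0, 0, 0, 0, 3, 3, 5, 2, 1, 0, 1]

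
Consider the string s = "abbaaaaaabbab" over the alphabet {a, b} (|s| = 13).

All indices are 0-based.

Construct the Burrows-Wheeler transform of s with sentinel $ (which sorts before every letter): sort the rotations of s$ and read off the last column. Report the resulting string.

bbaaaab$aabbaa

rank  rotation        last
    0  $abbaaaaaabbab  b
    1  aaaaaabbab$abb  b
    2  aaaaabbab$abba  a
    3  aaaabbab$abbaa  a
    4  aaabbab$abbaaa  a
    5  aabbab$abbaaaa  a
    6  ab$abbaaaaaabb  b
    7  abbaaaaaabbab$  $
    8  abbab$abbaaaaa  a
    9  b$abbaaaaaabba  a
   10  baaaaaabbab$ab  b
   11  bab$abbaaaaaab  b
   12  bbaaaaaabbab$a  a
   13  bbab$abbaaaaaa  a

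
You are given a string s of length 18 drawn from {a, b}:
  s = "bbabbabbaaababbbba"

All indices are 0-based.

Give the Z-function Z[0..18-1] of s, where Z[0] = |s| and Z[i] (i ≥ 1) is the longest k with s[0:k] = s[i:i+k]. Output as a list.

[18, 1, 0, 6, 1, 0, 3, 1, 0, 0, 0, 1, 0, 2, 2, 3, 1, 0]

Z[0]=18
i=1: fresh scan; Z[1]=1 extend→box=[1,2)
i=2: fresh scan; Z[2]=0
i=3: fresh scan; Z[3]=6 extend→box=[3,9)
i=4: min(r-i=5, Z[1]=1)=1; Z[4]=1
i=5: min(r-i=4, Z[2]=0)=0; Z[5]=0
i=6: min(r-i=3, Z[3]=6)=3; Z[6]=3
i=7: min(r-i=2, Z[4]=1)=1; Z[7]=1
i=8: min(r-i=1, Z[5]=0)=0; Z[8]=0
i=9: fresh scan; Z[9]=0
i=10: fresh scan; Z[10]=0
i=11: fresh scan; Z[11]=1 extend→box=[11,12)
i=12: fresh scan; Z[12]=0
i=13: fresh scan; Z[13]=2 extend→box=[13,15)
i=14: min(r-i=1, Z[1]=1)=1; Z[14]=2 extend→box=[14,16)
i=15: min(r-i=1, Z[1]=1)=1; Z[15]=3 extend→box=[15,18)
i=16: min(r-i=2, Z[1]=1)=1; Z[16]=1
i=17: min(r-i=1, Z[2]=0)=0; Z[17]=0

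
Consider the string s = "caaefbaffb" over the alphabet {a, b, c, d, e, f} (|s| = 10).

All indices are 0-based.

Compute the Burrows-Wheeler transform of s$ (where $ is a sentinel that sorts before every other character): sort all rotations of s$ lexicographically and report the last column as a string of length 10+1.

bcabff$afea

rank  rotation     last
    0  $caaefbaffb  b
    1  aaefbaffb$c  c
    2  aefbaffb$ca  a
    3  affb$caaefb  b
    4  b$caaefbaff  f
    5  baffb$caaef  f
    6  caaefbaffb$  $
    7  efbaffb$caa  a
    8  fb$caaefbaf  f
    9  fbaffb$caae  e
   10  ffb$caaefba  a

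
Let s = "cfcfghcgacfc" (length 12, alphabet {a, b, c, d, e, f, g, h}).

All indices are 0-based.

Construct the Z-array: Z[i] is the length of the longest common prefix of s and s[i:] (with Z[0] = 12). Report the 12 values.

[12, 0, 2, 0, 0, 0, 1, 0, 0, 3, 0, 1]

Z[0]=12
i=1: i≥r, start 0; Z[1]=0
i=2: i≥r, start 0; Z[2]=2 grow→box=[2,4)
i=3: min(r-i=1, Z[1]=0)=0; Z[3]=0
i=4: i≥r, start 0; Z[4]=0
i=5: i≥r, start 0; Z[5]=0
i=6: i≥r, start 0; Z[6]=1 grow→box=[6,7)
i=7: i≥r, start 0; Z[7]=0
i=8: i≥r, start 0; Z[8]=0
i=9: i≥r, start 0; Z[9]=3 grow→box=[9,12)
i=10: min(r-i=2, Z[1]=0)=0; Z[10]=0
i=11: min(r-i=1, Z[2]=2)=1; Z[11]=1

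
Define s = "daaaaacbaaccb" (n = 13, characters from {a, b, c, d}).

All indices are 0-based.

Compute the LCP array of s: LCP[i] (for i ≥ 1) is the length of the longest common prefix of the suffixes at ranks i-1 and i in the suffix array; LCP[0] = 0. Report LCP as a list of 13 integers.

sorted suffixes:
  #0 SA[0]=1  'aaaaacbaaccb'
  #1 SA[1]=2  'aaaacbaaccb'
  #2 SA[2]=3  'aaacbaaccb'
  #3 SA[3]=4  'aacbaaccb'
  #4 SA[4]=8  'aaccb'
  #5 SA[5]=5  'acbaaccb'
  #6 SA[6]=9  'accb'
  #7 SA[7]=12  'b'
  #8 SA[8]=7  'baaccb'
  #9 SA[9]=11  'cb'
  #10 SA[10]=6  'cbaaccb'
  #11 SA[11]=10  'ccb'
  #12 SA[12]=0  'daaaaacbaaccb'

SA = [1, 2, 3, 4, 8, 5, 9, 12, 7, 11, 6, 10, 0]
i: (SA[i-1],SA[i]) lcp shared
  1: (1,2) 4 'aaaa'
  2: (2,3) 3 'aaa'
  3: (3,4) 2 'aa'
  4: (4,8) 3 'aac'
  5: (8,5) 1 'a'
  6: (5,9) 2 'ac'
  7: (9,12) 0 ''
  8: (12,7) 1 'b'
  9: (7,11) 0 ''
  10: (11,6) 2 'cb'
  11: (6,10) 1 'c'
  12: (10,0) 0 ''

[0, 4, 3, 2, 3, 1, 2, 0, 1, 0, 2, 1, 0]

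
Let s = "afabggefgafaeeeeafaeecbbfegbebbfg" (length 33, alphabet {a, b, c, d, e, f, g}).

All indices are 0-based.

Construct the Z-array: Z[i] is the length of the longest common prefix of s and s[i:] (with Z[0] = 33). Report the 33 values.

[33, 0, 1, 0, 0, 0, 0, 0, 0, 3, 0, 1, 0, 0, 0, 0, 3, 0, 1, 0, 0, 0, 0, 0, 0, 0, 0, 0, 0, 0, 0, 0, 0]

Z[0]=33
i=1: outside box; Z[1]=0
i=2: outside box; Z[2]=1 extend→box=[2,3)
i=3: outside box; Z[3]=0
i=4: outside box; Z[4]=0
i=5: outside box; Z[5]=0
i=6: outside box; Z[6]=0
i=7: outside box; Z[7]=0
i=8: outside box; Z[8]=0
i=9: outside box; Z[9]=3 extend→box=[9,12)
i=10: min(r-i=2, Z[1]=0)=0; Z[10]=0
i=11: min(r-i=1, Z[2]=1)=1; Z[11]=1
i=12: outside box; Z[12]=0
i=13: outside box; Z[13]=0
i=14: outside box; Z[14]=0
i=15: outside box; Z[15]=0
i=16: outside box; Z[16]=3 extend→box=[16,19)
i=17: min(r-i=2, Z[1]=0)=0; Z[17]=0
i=18: min(r-i=1, Z[2]=1)=1; Z[18]=1
i=19: outside box; Z[19]=0
i=20: outside box; Z[20]=0
i=21: outside box; Z[21]=0
i=22: outside box; Z[22]=0
i=23: outside box; Z[23]=0
i=24: outside box; Z[24]=0
i=25: outside box; Z[25]=0
i=26: outside box; Z[26]=0
i=27: outside box; Z[27]=0
i=28: outside box; Z[28]=0
i=29: outside box; Z[29]=0
i=30: outside box; Z[30]=0
i=31: outside box; Z[31]=0
i=32: outside box; Z[32]=0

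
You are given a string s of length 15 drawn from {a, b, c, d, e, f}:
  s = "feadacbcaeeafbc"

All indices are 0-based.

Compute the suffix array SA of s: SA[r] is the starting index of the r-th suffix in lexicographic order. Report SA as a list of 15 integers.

rank→(start, suffix):
  0 → (4, 'acbcaeeafbc')
  1 → (2, 'adacbcaeeafbc')
  2 → (8, 'aeeafbc')
  3 → (11, 'afbc')
  4 → (13, 'bc')
  5 → (6, 'bcaeeafbc')
  6 → (14, 'c')
  7 → (7, 'caeeafbc')
  8 → (5, 'cbcaeeafbc')
  9 → (3, 'dacbcaeeafbc')
  10 → (1, 'eadacbcaeeafbc')
  11 → (10, 'eafbc')
  12 → (9, 'eeafbc')
  13 → (12, 'fbc')
  14 → (0, 'feadacbcaeeafbc')

[4, 2, 8, 11, 13, 6, 14, 7, 5, 3, 1, 10, 9, 12, 0]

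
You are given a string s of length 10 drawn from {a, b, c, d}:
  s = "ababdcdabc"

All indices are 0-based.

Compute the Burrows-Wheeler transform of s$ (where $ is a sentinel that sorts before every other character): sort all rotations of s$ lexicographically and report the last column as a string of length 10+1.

rank  rotation     last
    0  $ababdcdabc  c
    1  ababdcdabc$  $
    2  abc$ababdcd  d
    3  abdcdabc$ab  b
    4  babdcdabc$a  a
    5  bc$ababdcda  a
    6  bdcdabc$aba  a
    7  c$ababdcdab  b
    8  cdabc$ababd  d
    9  dabc$ababdc  c
   10  dcdabc$abab  b

c$dbaaabdcb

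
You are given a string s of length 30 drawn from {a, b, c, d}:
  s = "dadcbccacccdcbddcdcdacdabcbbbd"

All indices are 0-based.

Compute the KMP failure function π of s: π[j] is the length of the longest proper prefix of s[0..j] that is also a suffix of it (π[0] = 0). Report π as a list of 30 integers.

[0, 0, 1, 0, 0, 0, 0, 0, 0, 0, 0, 1, 0, 0, 1, 1, 0, 1, 0, 1, 2, 0, 1, 2, 0, 0, 0, 0, 0, 1]

π[0] = 0
j=1 s[j]='a': π[1]=0 (border '')
j=2 s[j]='d': π[2]=1 (border 'd')
j=3 s[j]='c': k: 1→0; π[3]=0 (border '')
j=4 s[j]='b': π[4]=0 (border '')
j=5 s[j]='c': π[5]=0 (border '')
j=6 s[j]='c': π[6]=0 (border '')
j=7 s[j]='a': π[7]=0 (border '')
j=8 s[j]='c': π[8]=0 (border '')
j=9 s[j]='c': π[9]=0 (border '')
j=10 s[j]='c': π[10]=0 (border '')
j=11 s[j]='d': π[11]=1 (border 'd')
j=12 s[j]='c': k: 1→0; π[12]=0 (border '')
j=13 s[j]='b': π[13]=0 (border '')
j=14 s[j]='d': π[14]=1 (border 'd')
j=15 s[j]='d': k: 1→0; π[15]=1 (border 'd')
j=16 s[j]='c': k: 1→0; π[16]=0 (border '')
j=17 s[j]='d': π[17]=1 (border 'd')
j=18 s[j]='c': k: 1→0; π[18]=0 (border '')
j=19 s[j]='d': π[19]=1 (border 'd')
j=20 s[j]='a': π[20]=2 (border 'da')
j=21 s[j]='c': k: 2→0; π[21]=0 (border '')
j=22 s[j]='d': π[22]=1 (border 'd')
j=23 s[j]='a': π[23]=2 (border 'da')
j=24 s[j]='b': k: 2→0; π[24]=0 (border '')
j=25 s[j]='c': π[25]=0 (border '')
j=26 s[j]='b': π[26]=0 (border '')
j=27 s[j]='b': π[27]=0 (border '')
j=28 s[j]='b': π[28]=0 (border '')
j=29 s[j]='d': π[29]=1 (border 'd')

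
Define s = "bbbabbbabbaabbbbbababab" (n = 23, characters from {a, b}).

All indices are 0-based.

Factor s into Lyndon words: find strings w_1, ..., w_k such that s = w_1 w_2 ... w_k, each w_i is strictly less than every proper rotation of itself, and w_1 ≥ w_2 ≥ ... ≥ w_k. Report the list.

["b", "b", "b", "abbb", "abb", "aabbbbbababab"]

emit factor 1: 'b' (i=0, period=1)
emit factor 2: 'b' (i=1, period=1)
emit factor 3: 'b' (i=2, period=1)
emit factor 4: 'abbb' (i=3, period=4)
emit factor 5: 'abb' (i=7, period=3)
emit factor 6: 'aabbbbbababab' (i=10, period=13)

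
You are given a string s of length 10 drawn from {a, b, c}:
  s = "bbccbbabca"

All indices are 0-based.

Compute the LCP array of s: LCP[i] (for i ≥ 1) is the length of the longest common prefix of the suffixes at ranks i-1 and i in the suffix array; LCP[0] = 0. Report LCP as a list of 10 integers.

rank | idx | suffix
   0 |   9 | a
   1 |   6 | abca
   2 |   5 | babca
   3 |   4 | bbabca
   4 |   0 | bbccbbabca
   5 |   7 | bca
   6 |   1 | bccbbabca
   7 |   8 | ca
   8 |   3 | cbbabca
   9 |   2 | ccbbabca

SA = [9, 6, 5, 4, 0, 7, 1, 8, 3, 2]
[i] adj suffixes → lcp
  [1] 9/6 → 1 ('a')
  [2] 6/5 → 0 ('')
  [3] 5/4 → 1 ('b')
  [4] 4/0 → 2 ('bb')
  [5] 0/7 → 1 ('b')
  [6] 7/1 → 2 ('bc')
  [7] 1/8 → 0 ('')
  [8] 8/3 → 1 ('c')
  [9] 3/2 → 1 ('c')

[0, 1, 0, 1, 2, 1, 2, 0, 1, 1]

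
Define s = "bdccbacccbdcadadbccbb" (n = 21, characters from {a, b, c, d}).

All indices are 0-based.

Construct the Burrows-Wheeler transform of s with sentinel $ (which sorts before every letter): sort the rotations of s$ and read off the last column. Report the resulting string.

bbcdbccdc$dcccdbcaaabb

rank  rotation                last
    0  $bdccbacccbdcadadbccbb  b
    1  acccbdcadadbccbb$bdccb  b
    2  adadbccbb$bdccbacccbdc  c
    3  adbccbb$bdccbacccbdcad  d
    4  b$bdccbacccbdcadadbccb  b
    5  bacccbdcadadbccbb$bdcc  c
    6  bb$bdccbacccbdcadadbcc  c
    7  bccbb$bdccbacccbdcadad  d
    8  bdcadadbccbb$bdccbaccc  c
    9  bdccbacccbdcadadbccbb$  $
   10  cadadbccbb$bdccbacccbd  d
   11  cbacccbdcadadbccbb$bdc  c
   12  cbb$bdccbacccbdcadadbc  c
   13  cbdcadadbccbb$bdccbacc  c
   14  ccbacccbdcadadbccbb$bd  d
   15  ccbb$bdccbacccbdcadadb  b
   16  ccbdcadadbccbb$bdccbac  c
   17  cccbdcadadbccbb$bdccba  a
   18  dadbccbb$bdccbacccbdca  a
   19  dbccbb$bdccbacccbdcada  a
   20  dcadadbccbb$bdccbacccb  b
   21  dccbacccbdcadadbccbb$b  b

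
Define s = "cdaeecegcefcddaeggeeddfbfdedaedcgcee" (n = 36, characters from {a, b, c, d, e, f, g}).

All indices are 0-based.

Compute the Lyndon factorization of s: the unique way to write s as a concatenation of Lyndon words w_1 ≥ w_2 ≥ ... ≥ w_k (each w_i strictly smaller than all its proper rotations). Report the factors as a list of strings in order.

emit factor 1: 'cd' (i=0, period=2)
emit factor 2: 'aeecegcefcddaeggeeddfbfded' (i=2, period=26)
emit factor 3: 'aedcgcee' (i=28, period=8)

["cd", "aeecegcefcddaeggeeddfbfded", "aedcgcee"]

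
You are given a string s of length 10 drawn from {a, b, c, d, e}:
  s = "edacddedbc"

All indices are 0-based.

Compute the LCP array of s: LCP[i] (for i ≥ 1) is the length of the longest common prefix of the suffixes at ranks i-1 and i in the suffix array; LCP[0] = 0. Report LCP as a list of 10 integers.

rank→(start, suffix):
  0 → (2, 'acddedbc')
  1 → (8, 'bc')
  2 → (9, 'c')
  3 → (3, 'cddedbc')
  4 → (1, 'dacddedbc')
  5 → (7, 'dbc')
  6 → (4, 'ddedbc')
  7 → (5, 'dedbc')
  8 → (0, 'edacddedbc')
  9 → (6, 'edbc')

SA = [2, 8, 9, 3, 1, 7, 4, 5, 0, 6]
i: (SA[i-1],SA[i]) lcp shared
  1: (2,8) 0 ''
  2: (8,9) 0 ''
  3: (9,3) 1 'c'
  4: (3,1) 0 ''
  5: (1,7) 1 'd'
  6: (7,4) 1 'd'
  7: (4,5) 1 'd'
  8: (5,0) 0 ''
  9: (0,6) 2 'ed'

[0, 0, 0, 1, 0, 1, 1, 1, 0, 2]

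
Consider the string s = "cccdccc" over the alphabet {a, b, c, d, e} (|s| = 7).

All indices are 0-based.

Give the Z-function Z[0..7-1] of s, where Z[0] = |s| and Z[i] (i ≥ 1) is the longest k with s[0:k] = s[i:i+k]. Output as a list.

[7, 2, 1, 0, 3, 2, 1]

Z[0]=7
i=1: i≥r, start 0; Z[1]=2 scan→box=[1,3)
i=2: min(r-i=1, Z[1]=2)=1; Z[2]=1
i=3: i≥r, start 0; Z[3]=0
i=4: i≥r, start 0; Z[4]=3 scan→box=[4,7)
i=5: min(r-i=2, Z[1]=2)=2; Z[5]=2
i=6: min(r-i=1, Z[2]=1)=1; Z[6]=1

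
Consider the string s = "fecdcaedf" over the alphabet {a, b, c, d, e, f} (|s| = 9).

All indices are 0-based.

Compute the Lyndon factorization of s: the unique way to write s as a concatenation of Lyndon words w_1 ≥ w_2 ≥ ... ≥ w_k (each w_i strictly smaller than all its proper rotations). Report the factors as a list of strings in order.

["f", "e", "cd", "c", "aedf"]

emit factor 1: 'f' (i=0, period=1)
emit factor 2: 'e' (i=1, period=1)
emit factor 3: 'cd' (i=2, period=2)
emit factor 4: 'c' (i=4, period=1)
emit factor 5: 'aedf' (i=5, period=4)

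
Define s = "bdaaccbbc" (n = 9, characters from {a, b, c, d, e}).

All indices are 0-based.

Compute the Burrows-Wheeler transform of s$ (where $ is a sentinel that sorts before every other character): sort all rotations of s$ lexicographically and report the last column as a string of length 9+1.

cdacb$bcab

rank  rotation    last
    0  $bdaaccbbc  c
    1  aaccbbc$bd  d
    2  accbbc$bda  a
    3  bbc$bdaacc  c
    4  bc$bdaaccb  b
    5  bdaaccbbc$  $
    6  c$bdaaccbb  b
    7  cbbc$bdaac  c
    8  ccbbc$bdaa  a
    9  daaccbbc$b  b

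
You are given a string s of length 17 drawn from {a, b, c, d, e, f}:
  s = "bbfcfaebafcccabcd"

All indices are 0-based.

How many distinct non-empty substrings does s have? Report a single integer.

rank | idx | suffix
   0 |  13 | abcd
   1 |   5 | aebafcccabcd
   2 |   8 | afcccabcd
   3 |   7 | bafcccabcd
   4 |   0 | bbfcfaebafcccabcd
   5 |  14 | bcd
   6 |   1 | bfcfaebafcccabcd
   7 |  12 | cabcd
   8 |  11 | ccabcd
   9 |  10 | cccabcd
  10 |  15 | cd
  11 |   3 | cfaebafcccabcd
  12 |  16 | d
  13 |   6 | ebafcccabcd
  14 |   4 | faebafcccabcd
  15 |   9 | fcccabcd
  16 |   2 | fcfaebafcccabcd

SA = [13, 5, 8, 7, 0, 14, 1, 12, 11, 10, 15, 3, 16, 6, 4, 9, 2]
i: (SA[i-1],SA[i]) lcp shared
  1: (13,5) 1 'a'
  2: (5,8) 1 'a'
  3: (8,7) 0 ''
  4: (7,0) 1 'b'
  5: (0,14) 1 'b'
  6: (14,1) 1 'b'
  7: (1,12) 0 ''
  8: (12,11) 1 'c'
  9: (11,10) 2 'cc'
  10: (10,15) 1 'c'
  11: (15,3) 1 'c'
  12: (3,16) 0 ''
  13: (16,6) 0 ''
  14: (6,4) 0 ''
  15: (4,9) 1 'f'
  16: (9,2) 2 'fc'

n(n+1)/2 = 17·18/2 = 153
Σ LCP = 0 + 1 + 1 + 0 + 1 + 1 + 1 + 0 + 1 + 2 + 1 + 1 + 0 + 0 + 0 + 1 + 2 = 13
distinct = 153 − 13 = 140

140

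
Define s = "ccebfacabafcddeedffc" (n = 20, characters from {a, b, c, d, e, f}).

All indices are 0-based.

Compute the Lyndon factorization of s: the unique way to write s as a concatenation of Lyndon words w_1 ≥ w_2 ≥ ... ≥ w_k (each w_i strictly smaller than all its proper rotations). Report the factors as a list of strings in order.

emit factor 1: 'cce' (i=0, period=3)
emit factor 2: 'bf' (i=3, period=2)
emit factor 3: 'ac' (i=5, period=2)
emit factor 4: 'abafcddeedffc' (i=7, period=13)

["cce", "bf", "ac", "abafcddeedffc"]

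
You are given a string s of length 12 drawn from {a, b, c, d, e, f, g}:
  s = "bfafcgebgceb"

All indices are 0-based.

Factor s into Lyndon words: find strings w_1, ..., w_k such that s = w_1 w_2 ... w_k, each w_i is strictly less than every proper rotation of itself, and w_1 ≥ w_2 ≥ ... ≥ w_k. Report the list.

emit factor 1: 'bf' (i=0, period=2)
emit factor 2: 'afcgebgceb' (i=2, period=10)

["bf", "afcgebgceb"]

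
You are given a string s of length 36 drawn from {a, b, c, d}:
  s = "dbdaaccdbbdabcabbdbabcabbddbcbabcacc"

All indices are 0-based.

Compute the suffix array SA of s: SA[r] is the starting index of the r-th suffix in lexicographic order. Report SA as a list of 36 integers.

sorted suffixes:
  #0 SA[0]=3  'aaccdbbdabcabbdbabcabbddbcbabcacc'
  #1 SA[1]=14  'abbdbabcabbddbcbabcacc'
  #2 SA[2]=22  'abbddbcbabcacc'
  #3 SA[3]=11  'abcabbdbabcabbddbcbabcacc'
  #4 SA[4]=19  'abcabbddbcbabcacc'
  #5 SA[5]=30  'abcacc'
  #6 SA[6]=33  'acc'
  #7 SA[7]=4  'accdbbdabcabbdbabcabbddbcbabcacc'
  #8 SA[8]=18  'babcabbddbcbabcacc'
  #9 SA[9]=29  'babcacc'
  #10 SA[10]=8  'bbdabcabbdbabcabbddbcbabcacc'
  #11 SA[11]=15  'bbdbabcabbddbcbabcacc'
  #12 SA[12]=23  'bbddbcbabcacc'
  #13 SA[13]=12  'bcabbdbabcabbddbcbabcacc'
  #14 SA[14]=20  'bcabbddbcbabcacc'
  #15 SA[15]=31  'bcacc'
  #16 SA[16]=27  'bcbabcacc'
  #17 SA[17]=1  'bdaaccdbbdabcabbdbabcabbddbcbabcacc'
  #18 SA[18]=9  'bdabcabbdbabcabbddbcbabcacc'
  #19 SA[19]=16  'bdbabcabbddbcbabcacc'
  #20 SA[20]=24  'bddbcbabcacc'
  #21 SA[21]=35  'c'
  #22 SA[22]=13  'cabbdbabcabbddbcbabcacc'
  #23 SA[23]=21  'cabbddbcbabcacc'
  #24 SA[24]=32  'cacc'
  #25 SA[25]=28  'cbabcacc'
  #26 SA[26]=34  'cc'
  #27 SA[27]=5  'ccdbbdabcabbdbabcabbddbcbabcacc'
  #28 SA[28]=6  'cdbbdabcabbdbabcabbddbcbabcacc'
  #29 SA[29]=2  'daaccdbbdabcabbdbabcabbddbcbabcacc'
  #30 SA[30]=10  'dabcabbdbabcabbddbcbabcacc'
  #31 SA[31]=17  'dbabcabbddbcbabcacc'
  #32 SA[32]=7  'dbbdabcabbdbabcabbddbcbabcacc'
  #33 SA[33]=26  'dbcbabcacc'
  #34 SA[34]=0  'dbdaaccdbbdabcabbdbabcabbddbcbabcacc'
  #35 SA[35]=25  'ddbcbabcacc'

[3, 14, 22, 11, 19, 30, 33, 4, 18, 29, 8, 15, 23, 12, 20, 31, 27, 1, 9, 16, 24, 35, 13, 21, 32, 28, 34, 5, 6, 2, 10, 17, 7, 26, 0, 25]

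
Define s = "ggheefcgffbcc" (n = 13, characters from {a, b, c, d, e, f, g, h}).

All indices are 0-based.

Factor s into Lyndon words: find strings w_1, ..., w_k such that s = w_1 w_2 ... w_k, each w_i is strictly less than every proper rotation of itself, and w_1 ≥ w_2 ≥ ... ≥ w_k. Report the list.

emit factor 1: 'ggh' (i=0, period=3)
emit factor 2: 'eef' (i=3, period=3)
emit factor 3: 'cgff' (i=6, period=4)
emit factor 4: 'bcc' (i=10, period=3)

["ggh", "eef", "cgff", "bcc"]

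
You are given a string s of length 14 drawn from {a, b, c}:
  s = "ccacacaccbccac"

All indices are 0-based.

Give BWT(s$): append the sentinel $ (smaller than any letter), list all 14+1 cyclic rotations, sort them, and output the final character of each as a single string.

ccccccaccaacb$a

rank  rotation         last
    0  $ccacacaccbccac  c
    1  ac$ccacacaccbcc  c
    2  acacaccbccac$cc  c
    3  acaccbccac$ccac  c
    4  accbccac$ccacac  c
    5  bccac$ccacacacc  c
    6  c$ccacacaccbcca  a
    7  cac$ccacacaccbc  c
    8  cacacaccbccac$c  c
    9  cacaccbccac$cca  a
   10  caccbccac$ccaca  a
   11  cbccac$ccacacac  c
   12  ccac$ccacacaccb  b
   13  ccacacaccbccac$  $
   14  ccbccac$ccacaca  a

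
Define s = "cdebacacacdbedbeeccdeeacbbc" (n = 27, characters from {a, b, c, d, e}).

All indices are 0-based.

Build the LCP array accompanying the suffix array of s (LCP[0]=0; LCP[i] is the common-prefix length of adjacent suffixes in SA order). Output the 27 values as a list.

sorted suffixes:
  #0 SA[0]=4  'acacacdbedbeeccdeeacbbc'
  #1 SA[1]=6  'acacdbedbeeccdeeacbbc'
  #2 SA[2]=22  'acbbc'
  #3 SA[3]=8  'acdbedbeeccdeeacbbc'
  #4 SA[4]=3  'bacacacdbedbeeccdeeacbbc'
  #5 SA[5]=24  'bbc'
  #6 SA[6]=25  'bc'
  #7 SA[7]=11  'bedbeeccdeeacbbc'
  #8 SA[8]=14  'beeccdeeacbbc'
  #9 SA[9]=26  'c'
  #10 SA[10]=5  'cacacdbedbeeccdeeacbbc'
  #11 SA[11]=7  'cacdbedbeeccdeeacbbc'
  #12 SA[12]=23  'cbbc'
  #13 SA[13]=17  'ccdeeacbbc'
  #14 SA[14]=9  'cdbedbeeccdeeacbbc'
  #15 SA[15]=0  'cdebacacacdbedbeeccdeeacbbc'
  #16 SA[16]=18  'cdeeacbbc'
  #17 SA[17]=10  'dbedbeeccdeeacbbc'
  #18 SA[18]=13  'dbeeccdeeacbbc'
  #19 SA[19]=1  'debacacacdbedbeeccdeeacbbc'
  #20 SA[20]=19  'deeacbbc'
  #21 SA[21]=21  'eacbbc'
  #22 SA[22]=2  'ebacacacdbedbeeccdeeacbbc'
  #23 SA[23]=16  'eccdeeacbbc'
  #24 SA[24]=12  'edbeeccdeeacbbc'
  #25 SA[25]=20  'eeacbbc'
  #26 SA[26]=15  'eeccdeeacbbc'

SA = [4, 6, 22, 8, 3, 24, 25, 11, 14, 26, 5, 7, 23, 17, 9, 0, 18, 10, 13, 1, 19, 21, 2, 16, 12, 20, 15]
[i] adj suffixes → lcp
  [1] 4/6 → 4 ('acac')
  [2] 6/22 → 2 ('ac')
  [3] 22/8 → 2 ('ac')
  [4] 8/3 → 0 ('')
  [5] 3/24 → 1 ('b')
  [6] 24/25 → 1 ('b')
  [7] 25/11 → 1 ('b')
  [8] 11/14 → 2 ('be')
  [9] 14/26 → 0 ('')
  [10] 26/5 → 1 ('c')
  [11] 5/7 → 3 ('cac')
  [12] 7/23 → 1 ('c')
  [13] 23/17 → 1 ('c')
  [14] 17/9 → 1 ('c')
  [15] 9/0 → 2 ('cd')
  [16] 0/18 → 3 ('cde')
  [17] 18/10 → 0 ('')
  [18] 10/13 → 3 ('dbe')
  [19] 13/1 → 1 ('d')
  [20] 1/19 → 2 ('de')
  [21] 19/21 → 0 ('')
  [22] 21/2 → 1 ('e')
  [23] 2/16 → 1 ('e')
  [24] 16/12 → 1 ('e')
  [25] 12/20 → 1 ('e')
  [26] 20/15 → 2 ('ee')

[0, 4, 2, 2, 0, 1, 1, 1, 2, 0, 1, 3, 1, 1, 1, 2, 3, 0, 3, 1, 2, 0, 1, 1, 1, 1, 2]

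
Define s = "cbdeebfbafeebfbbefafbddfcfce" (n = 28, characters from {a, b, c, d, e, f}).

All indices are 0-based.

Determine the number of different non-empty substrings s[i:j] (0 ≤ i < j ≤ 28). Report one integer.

rank→(start, suffix):
  0 → (18, 'afbddfcfce')
  1 → (8, 'afeebfbbefafbddfcfce')
  2 → (7, 'bafeebfbbefafbddfcfce')
  3 → (14, 'bbefafbddfcfce')
  4 → (20, 'bddfcfce')
  5 → (1, 'bdeebfbafeebfbbefafbddfcfce')
  6 → (15, 'befafbddfcfce')
  7 → (5, 'bfbafeebfbbefafbddfcfce')
  8 → (12, 'bfbbefafbddfcfce')
  9 → (0, 'cbdeebfbafeebfbbefafbddfcfce')
  10 → (26, 'ce')
  11 → (24, 'cfce')
  12 → (21, 'ddfcfce')
  13 → (2, 'deebfbafeebfbbefafbddfcfce')
  14 → (22, 'dfcfce')
  15 → (27, 'e')
  16 → (4, 'ebfbafeebfbbefafbddfcfce')
  17 → (11, 'ebfbbefafbddfcfce')
  18 → (3, 'eebfbafeebfbbefafbddfcfce')
  19 → (10, 'eebfbbefafbddfcfce')
  20 → (16, 'efafbddfcfce')
  21 → (17, 'fafbddfcfce')
  22 → (6, 'fbafeebfbbefafbddfcfce')
  23 → (13, 'fbbefafbddfcfce')
  24 → (19, 'fbddfcfce')
  25 → (25, 'fce')
  26 → (23, 'fcfce')
  27 → (9, 'feebfbbefafbddfcfce')

SA = [18, 8, 7, 14, 20, 1, 15, 5, 12, 0, 26, 24, 21, 2, 22, 27, 4, 11, 3, 10, 16, 17, 6, 13, 19, 25, 23, 9]
[i] adj suffixes → lcp
  [1] 18/8 → 2 ('af')
  [2] 8/7 → 0 ('')
  [3] 7/14 → 1 ('b')
  [4] 14/20 → 1 ('b')
  [5] 20/1 → 2 ('bd')
  [6] 1/15 → 1 ('b')
  [7] 15/5 → 1 ('b')
  [8] 5/12 → 3 ('bfb')
  [9] 12/0 → 0 ('')
  [10] 0/26 → 1 ('c')
  [11] 26/24 → 1 ('c')
  [12] 24/21 → 0 ('')
  [13] 21/2 → 1 ('d')
  [14] 2/22 → 1 ('d')
  [15] 22/27 → 0 ('')
  [16] 27/4 → 1 ('e')
  [17] 4/11 → 4 ('ebfb')
  [18] 11/3 → 1 ('e')
  [19] 3/10 → 5 ('eebfb')
  [20] 10/16 → 1 ('e')
  [21] 16/17 → 0 ('')
  [22] 17/6 → 1 ('f')
  [23] 6/13 → 2 ('fb')
  [24] 13/19 → 2 ('fb')
  [25] 19/25 → 1 ('f')
  [26] 25/23 → 2 ('fc')
  [27] 23/9 → 1 ('f')

n(n+1)/2 = 28·29/2 = 406
Σ LCP = 0 + 2 + 0 + 1 + 1 + 2 + 1 + 1 + 3 + 0 + 1 + 1 + 0 + 1 + 1 + 0 + 1 + 4 + 1 + 5 + 1 + 0 + 1 + 2 + 2 + 1 + 2 + 1 = 36
distinct = 406 − 36 = 370

370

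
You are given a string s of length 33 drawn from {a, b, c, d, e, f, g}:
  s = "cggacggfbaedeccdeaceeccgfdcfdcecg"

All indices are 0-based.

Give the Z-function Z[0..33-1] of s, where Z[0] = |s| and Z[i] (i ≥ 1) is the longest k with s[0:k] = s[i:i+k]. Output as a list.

[33, 0, 0, 0, 3, 0, 0, 0, 0, 0, 0, 0, 0, 1, 1, 0, 0, 0, 1, 0, 0, 1, 2, 0, 0, 0, 1, 0, 0, 1, 0, 2, 0]

Z[0]=33
i=1: i≥r, start 0; Z[1]=0
i=2: i≥r, start 0; Z[2]=0
i=3: i≥r, start 0; Z[3]=0
i=4: i≥r, start 0; Z[4]=3 extend→box=[4,7)
i=5: min(r-i=2, Z[1]=0)=0; Z[5]=0
i=6: min(r-i=1, Z[2]=0)=0; Z[6]=0
i=7: i≥r, start 0; Z[7]=0
i=8: i≥r, start 0; Z[8]=0
i=9: i≥r, start 0; Z[9]=0
i=10: i≥r, start 0; Z[10]=0
i=11: i≥r, start 0; Z[11]=0
i=12: i≥r, start 0; Z[12]=0
i=13: i≥r, start 0; Z[13]=1 extend→box=[13,14)
i=14: i≥r, start 0; Z[14]=1 extend→box=[14,15)
i=15: i≥r, start 0; Z[15]=0
i=16: i≥r, start 0; Z[16]=0
i=17: i≥r, start 0; Z[17]=0
i=18: i≥r, start 0; Z[18]=1 extend→box=[18,19)
i=19: i≥r, start 0; Z[19]=0
i=20: i≥r, start 0; Z[20]=0
i=21: i≥r, start 0; Z[21]=1 extend→box=[21,22)
i=22: i≥r, start 0; Z[22]=2 extend→box=[22,24)
i=23: min(r-i=1, Z[1]=0)=0; Z[23]=0
i=24: i≥r, start 0; Z[24]=0
i=25: i≥r, start 0; Z[25]=0
i=26: i≥r, start 0; Z[26]=1 extend→box=[26,27)
i=27: i≥r, start 0; Z[27]=0
i=28: i≥r, start 0; Z[28]=0
i=29: i≥r, start 0; Z[29]=1 extend→box=[29,30)
i=30: i≥r, start 0; Z[30]=0
i=31: i≥r, start 0; Z[31]=2 extend→box=[31,33)
i=32: min(r-i=1, Z[1]=0)=0; Z[32]=0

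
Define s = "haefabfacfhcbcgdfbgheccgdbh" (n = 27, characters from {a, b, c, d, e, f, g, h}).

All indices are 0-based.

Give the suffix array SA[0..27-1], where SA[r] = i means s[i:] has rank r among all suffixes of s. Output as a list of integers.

rank | idx | suffix
   0 |   4 | abfacfhcbcgdfbgheccgdbh
   1 |   7 | acfhcbcgdfbgheccgdbh
   2 |   1 | aefabfacfhcbcgdfbgheccgdbh
   3 |  12 | bcgdfbgheccgdbh
   4 |   5 | bfacfhcbcgdfbgheccgdbh
   5 |  17 | bgheccgdbh
   6 |  25 | bh
   7 |  11 | cbcgdfbgheccgdbh
   8 |  21 | ccgdbh
   9 |   8 | cfhcbcgdfbgheccgdbh
  10 |  22 | cgdbh
  11 |  13 | cgdfbgheccgdbh
  12 |  24 | dbh
  13 |  15 | dfbgheccgdbh
  14 |  20 | eccgdbh
  15 |   2 | efabfacfhcbcgdfbgheccgdbh
  16 |   3 | fabfacfhcbcgdfbgheccgdbh
  17 |   6 | facfhcbcgdfbgheccgdbh
  18 |  16 | fbgheccgdbh
  19 |   9 | fhcbcgdfbgheccgdbh
  20 |  23 | gdbh
  21 |  14 | gdfbgheccgdbh
  22 |  18 | gheccgdbh
  23 |  26 | h
  24 |   0 | haefabfacfhcbcgdfbgheccgdbh
  25 |  10 | hcbcgdfbgheccgdbh
  26 |  19 | heccgdbh

[4, 7, 1, 12, 5, 17, 25, 11, 21, 8, 22, 13, 24, 15, 20, 2, 3, 6, 16, 9, 23, 14, 18, 26, 0, 10, 19]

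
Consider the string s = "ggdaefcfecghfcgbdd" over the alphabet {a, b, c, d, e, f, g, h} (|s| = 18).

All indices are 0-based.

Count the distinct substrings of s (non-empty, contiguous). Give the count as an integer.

159

sorted suffixes:
  #0 SA[0]=3  'aefcfecghfcgbdd'
  #1 SA[1]=15  'bdd'
  #2 SA[2]=6  'cfecghfcgbdd'
  #3 SA[3]=13  'cgbdd'
  #4 SA[4]=9  'cghfcgbdd'
  #5 SA[5]=17  'd'
  #6 SA[6]=2  'daefcfecghfcgbdd'
  #7 SA[7]=16  'dd'
  #8 SA[8]=8  'ecghfcgbdd'
  #9 SA[9]=4  'efcfecghfcgbdd'
  #10 SA[10]=5  'fcfecghfcgbdd'
  #11 SA[11]=12  'fcgbdd'
  #12 SA[12]=7  'fecghfcgbdd'
  #13 SA[13]=14  'gbdd'
  #14 SA[14]=1  'gdaefcfecghfcgbdd'
  #15 SA[15]=0  'ggdaefcfecghfcgbdd'
  #16 SA[16]=10  'ghfcgbdd'
  #17 SA[17]=11  'hfcgbdd'

SA = [3, 15, 6, 13, 9, 17, 2, 16, 8, 4, 5, 12, 7, 14, 1, 0, 10, 11]
[i] adj suffixes → lcp
  [1] 3/15 → 0 ('')
  [2] 15/6 → 0 ('')
  [3] 6/13 → 1 ('c')
  [4] 13/9 → 2 ('cg')
  [5] 9/17 → 0 ('')
  [6] 17/2 → 1 ('d')
  [7] 2/16 → 1 ('d')
  [8] 16/8 → 0 ('')
  [9] 8/4 → 1 ('e')
  [10] 4/5 → 0 ('')
  [11] 5/12 → 2 ('fc')
  [12] 12/7 → 1 ('f')
  [13] 7/14 → 0 ('')
  [14] 14/1 → 1 ('g')
  [15] 1/0 → 1 ('g')
  [16] 0/10 → 1 ('g')
  [17] 10/11 → 0 ('')

n(n+1)/2 = 18·19/2 = 171
Σ LCP = 0 + 0 + 0 + 1 + 2 + 0 + 1 + 1 + 0 + 1 + 0 + 2 + 1 + 0 + 1 + 1 + 1 + 0 = 12
distinct = 171 − 12 = 159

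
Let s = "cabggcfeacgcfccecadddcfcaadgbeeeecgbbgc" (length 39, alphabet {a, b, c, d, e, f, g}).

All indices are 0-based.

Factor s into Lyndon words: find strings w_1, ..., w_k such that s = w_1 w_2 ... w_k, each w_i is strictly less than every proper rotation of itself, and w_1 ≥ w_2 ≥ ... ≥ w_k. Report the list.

["c", "abggcfeacgcfccecadddcfc", "aadgbeeeecgbbgc"]

emit factor 1: 'c' (i=0, period=1)
emit factor 2: 'abggcfeacgcfccecadddcfc' (i=1, period=23)
emit factor 3: 'aadgbeeeecgbbgc' (i=24, period=15)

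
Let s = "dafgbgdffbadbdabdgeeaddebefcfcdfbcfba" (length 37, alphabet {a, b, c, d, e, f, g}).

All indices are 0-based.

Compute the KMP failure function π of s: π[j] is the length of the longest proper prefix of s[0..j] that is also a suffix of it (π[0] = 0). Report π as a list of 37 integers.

[0, 0, 0, 0, 0, 0, 1, 0, 0, 0, 0, 1, 0, 1, 2, 0, 1, 0, 0, 0, 0, 1, 1, 0, 0, 0, 0, 0, 0, 0, 1, 0, 0, 0, 0, 0, 0]

π[0] = 0
j=1 s[j]='a': π[1]=0 (border '')
j=2 s[j]='f': π[2]=0 (border '')
j=3 s[j]='g': π[3]=0 (border '')
j=4 s[j]='b': π[4]=0 (border '')
j=5 s[j]='g': π[5]=0 (border '')
j=6 s[j]='d': π[6]=1 (border 'd')
j=7 s[j]='f': k: 1→0; π[7]=0 (border '')
j=8 s[j]='f': π[8]=0 (border '')
j=9 s[j]='b': π[9]=0 (border '')
j=10 s[j]='a': π[10]=0 (border '')
j=11 s[j]='d': π[11]=1 (border 'd')
j=12 s[j]='b': k: 1→0; π[12]=0 (border '')
j=13 s[j]='d': π[13]=1 (border 'd')
j=14 s[j]='a': π[14]=2 (border 'da')
j=15 s[j]='b': k: 2→0; π[15]=0 (border '')
j=16 s[j]='d': π[16]=1 (border 'd')
j=17 s[j]='g': k: 1→0; π[17]=0 (border '')
j=18 s[j]='e': π[18]=0 (border '')
j=19 s[j]='e': π[19]=0 (border '')
j=20 s[j]='a': π[20]=0 (border '')
j=21 s[j]='d': π[21]=1 (border 'd')
j=22 s[j]='d': k: 1→0; π[22]=1 (border 'd')
j=23 s[j]='e': k: 1→0; π[23]=0 (border '')
j=24 s[j]='b': π[24]=0 (border '')
j=25 s[j]='e': π[25]=0 (border '')
j=26 s[j]='f': π[26]=0 (border '')
j=27 s[j]='c': π[27]=0 (border '')
j=28 s[j]='f': π[28]=0 (border '')
j=29 s[j]='c': π[29]=0 (border '')
j=30 s[j]='d': π[30]=1 (border 'd')
j=31 s[j]='f': k: 1→0; π[31]=0 (border '')
j=32 s[j]='b': π[32]=0 (border '')
j=33 s[j]='c': π[33]=0 (border '')
j=34 s[j]='f': π[34]=0 (border '')
j=35 s[j]='b': π[35]=0 (border '')
j=36 s[j]='a': π[36]=0 (border '')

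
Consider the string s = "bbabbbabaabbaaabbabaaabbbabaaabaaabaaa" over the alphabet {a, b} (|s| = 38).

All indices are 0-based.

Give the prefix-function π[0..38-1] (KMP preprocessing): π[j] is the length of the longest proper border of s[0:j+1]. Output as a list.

[0, 1, 0, 1, 2, 2, 3, 4, 0, 0, 1, 2, 3, 0, 0, 1, 2, 3, 4, 0, 0, 0, 1, 2, 2, 3, 4, 0, 0, 0, 1, 0, 0, 0, 1, 0, 0, 0]

π[0] = 0
j=1 s[j]='b': π[1]=1 (border 'b')
j=2 s[j]='a': k: 1→0; π[2]=0 (border '')
j=3 s[j]='b': π[3]=1 (border 'b')
j=4 s[j]='b': π[4]=2 (border 'bb')
j=5 s[j]='b': k: 2→1; π[5]=2 (border 'bb')
j=6 s[j]='a': π[6]=3 (border 'bba')
j=7 s[j]='b': π[7]=4 (border 'bbab')
j=8 s[j]='a': k: 4→1→0; π[8]=0 (border '')
j=9 s[j]='a': π[9]=0 (border '')
j=10 s[j]='b': π[10]=1 (border 'b')
j=11 s[j]='b': π[11]=2 (border 'bb')
j=12 s[j]='a': π[12]=3 (border 'bba')
j=13 s[j]='a': k: 3→0; π[13]=0 (border '')
j=14 s[j]='a': π[14]=0 (border '')
j=15 s[j]='b': π[15]=1 (border 'b')
j=16 s[j]='b': π[16]=2 (border 'bb')
j=17 s[j]='a': π[17]=3 (border 'bba')
j=18 s[j]='b': π[18]=4 (border 'bbab')
j=19 s[j]='a': k: 4→1→0; π[19]=0 (border '')
j=20 s[j]='a': π[20]=0 (border '')
j=21 s[j]='a': π[21]=0 (border '')
j=22 s[j]='b': π[22]=1 (border 'b')
j=23 s[j]='b': π[23]=2 (border 'bb')
j=24 s[j]='b': k: 2→1; π[24]=2 (border 'bb')
j=25 s[j]='a': π[25]=3 (border 'bba')
j=26 s[j]='b': π[26]=4 (border 'bbab')
j=27 s[j]='a': k: 4→1→0; π[27]=0 (border '')
j=28 s[j]='a': π[28]=0 (border '')
j=29 s[j]='a': π[29]=0 (border '')
j=30 s[j]='b': π[30]=1 (border 'b')
j=31 s[j]='a': k: 1→0; π[31]=0 (border '')
j=32 s[j]='a': π[32]=0 (border '')
j=33 s[j]='a': π[33]=0 (border '')
j=34 s[j]='b': π[34]=1 (border 'b')
j=35 s[j]='a': k: 1→0; π[35]=0 (border '')
j=36 s[j]='a': π[36]=0 (border '')
j=37 s[j]='a': π[37]=0 (border '')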